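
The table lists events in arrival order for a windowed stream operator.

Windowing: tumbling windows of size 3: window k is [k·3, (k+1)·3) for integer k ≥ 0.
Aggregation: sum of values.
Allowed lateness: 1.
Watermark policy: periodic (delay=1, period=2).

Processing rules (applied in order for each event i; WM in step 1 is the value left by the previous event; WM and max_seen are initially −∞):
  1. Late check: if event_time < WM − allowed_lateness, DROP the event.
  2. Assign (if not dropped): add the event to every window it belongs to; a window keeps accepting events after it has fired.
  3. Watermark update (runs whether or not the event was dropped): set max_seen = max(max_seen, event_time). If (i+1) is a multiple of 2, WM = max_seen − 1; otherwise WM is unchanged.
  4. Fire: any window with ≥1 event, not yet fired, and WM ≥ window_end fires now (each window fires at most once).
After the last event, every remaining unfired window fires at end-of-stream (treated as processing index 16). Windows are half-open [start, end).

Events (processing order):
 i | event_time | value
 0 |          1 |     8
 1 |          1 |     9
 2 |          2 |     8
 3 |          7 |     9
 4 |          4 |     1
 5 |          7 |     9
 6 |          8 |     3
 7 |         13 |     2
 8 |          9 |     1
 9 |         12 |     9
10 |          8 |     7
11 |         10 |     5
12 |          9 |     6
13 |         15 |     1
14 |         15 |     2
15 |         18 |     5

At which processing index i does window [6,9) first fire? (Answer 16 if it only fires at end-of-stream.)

7

i=0 t=1 v=8: → [0,3); WM=−∞
i=1 t=1 v=9: → [0,3); WM=0
i=2 t=2 v=8: → [0,3); WM=0
i=3 t=7 v=9: → [6,9); WM=6; [0,3) fires=25
i=4 t=4 v=1: DROP (t<6-1); WM=6
i=5 t=7 v=9: → [6,9); WM=6
i=6 t=8 v=3: → [6,9); WM=6
i=7 t=13 v=2: → [12,15); WM=12; [6,9) fires=21
i=8 t=9 v=1: DROP (t<12-1); WM=12
i=9 t=12 v=9: → [12,15); WM=12
i=10 t=8 v=7: DROP (t<12-1); WM=12
i=11 t=10 v=5: DROP (t<12-1); WM=12
i=12 t=9 v=6: DROP (t<12-1); WM=12
i=13 t=15 v=1: → [15,18); WM=14
i=14 t=15 v=2: → [15,18); WM=14
i=15 t=18 v=5: → [18,21); WM=17; [12,15) fires=11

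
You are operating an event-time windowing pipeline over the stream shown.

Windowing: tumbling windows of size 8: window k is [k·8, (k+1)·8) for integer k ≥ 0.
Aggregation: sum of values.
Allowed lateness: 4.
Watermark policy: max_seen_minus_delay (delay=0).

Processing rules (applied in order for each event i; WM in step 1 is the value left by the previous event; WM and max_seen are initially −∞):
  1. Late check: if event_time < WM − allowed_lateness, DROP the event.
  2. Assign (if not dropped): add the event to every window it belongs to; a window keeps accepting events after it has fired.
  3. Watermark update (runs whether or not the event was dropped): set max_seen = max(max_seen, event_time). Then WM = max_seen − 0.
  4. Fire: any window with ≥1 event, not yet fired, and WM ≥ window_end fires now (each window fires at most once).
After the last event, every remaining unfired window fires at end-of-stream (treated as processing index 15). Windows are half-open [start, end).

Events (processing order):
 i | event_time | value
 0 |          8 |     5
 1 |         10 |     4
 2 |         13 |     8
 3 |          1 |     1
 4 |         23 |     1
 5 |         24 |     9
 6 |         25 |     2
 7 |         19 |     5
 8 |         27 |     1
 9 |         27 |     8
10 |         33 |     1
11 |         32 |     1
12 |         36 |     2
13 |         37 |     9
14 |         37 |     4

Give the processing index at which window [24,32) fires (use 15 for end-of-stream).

10

i=0 t=8 v=5: → [8,16); WM=8
i=1 t=10 v=4: → [8,16); WM=10
i=2 t=13 v=8: → [8,16); WM=13
i=3 t=1 v=1: DROP (t<13-4); WM=13
i=4 t=23 v=1: → [16,24); WM=23; [8,16) fires=17
i=5 t=24 v=9: → [24,32); WM=24; [16,24) fires=1
i=6 t=25 v=2: → [24,32); WM=25
i=7 t=19 v=5: DROP (t<25-4); WM=25
i=8 t=27 v=1: → [24,32); WM=27
i=9 t=27 v=8: → [24,32); WM=27
i=10 t=33 v=1: → [32,40); WM=33; [24,32) fires=20
i=11 t=32 v=1: → [32,40); WM=33
i=12 t=36 v=2: → [32,40); WM=36
i=13 t=37 v=9: → [32,40); WM=37
i=14 t=37 v=4: → [32,40); WM=37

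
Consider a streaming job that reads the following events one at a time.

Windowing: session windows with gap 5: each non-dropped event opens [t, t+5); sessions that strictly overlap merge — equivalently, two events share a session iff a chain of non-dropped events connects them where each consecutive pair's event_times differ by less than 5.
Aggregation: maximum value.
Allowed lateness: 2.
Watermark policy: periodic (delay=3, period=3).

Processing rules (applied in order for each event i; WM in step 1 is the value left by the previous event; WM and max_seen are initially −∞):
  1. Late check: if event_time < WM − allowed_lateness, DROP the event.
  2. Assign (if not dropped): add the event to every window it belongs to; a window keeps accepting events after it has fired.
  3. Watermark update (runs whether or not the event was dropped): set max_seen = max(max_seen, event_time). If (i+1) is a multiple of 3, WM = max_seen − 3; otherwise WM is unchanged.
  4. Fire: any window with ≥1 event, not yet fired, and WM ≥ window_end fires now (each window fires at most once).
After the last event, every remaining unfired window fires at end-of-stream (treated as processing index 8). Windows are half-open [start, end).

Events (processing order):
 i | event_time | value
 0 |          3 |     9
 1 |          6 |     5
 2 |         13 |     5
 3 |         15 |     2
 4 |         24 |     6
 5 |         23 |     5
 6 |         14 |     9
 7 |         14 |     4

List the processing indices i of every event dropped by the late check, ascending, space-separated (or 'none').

i=0 t=3 v=9: → [3,8); WM=−∞
i=1 t=6 v=5: → [3,11); WM=−∞
i=2 t=13 v=5: → [13,18); WM=10
i=3 t=15 v=2: → [13,20); WM=10
i=4 t=24 v=6: → [24,29); WM=10
i=5 t=23 v=5: → [23,29); WM=21
i=6 t=14 v=9: DROP (t<21-2); WM=21
i=7 t=14 v=4: DROP (t<21-2); WM=21

6 7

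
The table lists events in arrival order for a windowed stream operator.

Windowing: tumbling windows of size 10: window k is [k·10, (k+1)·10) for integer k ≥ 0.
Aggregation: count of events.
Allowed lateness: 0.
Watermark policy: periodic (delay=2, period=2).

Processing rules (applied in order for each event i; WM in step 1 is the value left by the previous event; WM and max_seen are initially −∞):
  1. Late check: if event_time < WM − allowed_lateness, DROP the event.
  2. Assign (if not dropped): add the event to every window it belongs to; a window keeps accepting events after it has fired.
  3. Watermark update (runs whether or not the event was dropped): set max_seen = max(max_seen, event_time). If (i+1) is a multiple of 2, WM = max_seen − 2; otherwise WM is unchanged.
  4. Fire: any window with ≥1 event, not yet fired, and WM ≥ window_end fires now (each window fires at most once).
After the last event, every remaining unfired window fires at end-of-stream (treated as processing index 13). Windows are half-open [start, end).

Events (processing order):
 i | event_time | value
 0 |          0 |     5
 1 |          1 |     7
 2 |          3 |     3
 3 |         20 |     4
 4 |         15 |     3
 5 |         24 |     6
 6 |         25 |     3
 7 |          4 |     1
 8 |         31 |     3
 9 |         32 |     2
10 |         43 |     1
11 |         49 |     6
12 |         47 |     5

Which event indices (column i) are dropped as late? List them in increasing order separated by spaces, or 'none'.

4 7

i=0 t=0 v=5: → [0,10); WM=−∞
i=1 t=1 v=7: → [0,10); WM=-1
i=2 t=3 v=3: → [0,10); WM=-1
i=3 t=20 v=4: → [20,30); WM=18; [0,10) fires=3
i=4 t=15 v=3: DROP (t<18-0); WM=18
i=5 t=24 v=6: → [20,30); WM=22
i=6 t=25 v=3: → [20,30); WM=22
i=7 t=4 v=1: DROP (t<22-0); WM=23
i=8 t=31 v=3: → [30,40); WM=23
i=9 t=32 v=2: → [30,40); WM=30; [20,30) fires=3
i=10 t=43 v=1: → [40,50); WM=30
i=11 t=49 v=6: → [40,50); WM=47; [30,40) fires=2
i=12 t=47 v=5: → [40,50); WM=47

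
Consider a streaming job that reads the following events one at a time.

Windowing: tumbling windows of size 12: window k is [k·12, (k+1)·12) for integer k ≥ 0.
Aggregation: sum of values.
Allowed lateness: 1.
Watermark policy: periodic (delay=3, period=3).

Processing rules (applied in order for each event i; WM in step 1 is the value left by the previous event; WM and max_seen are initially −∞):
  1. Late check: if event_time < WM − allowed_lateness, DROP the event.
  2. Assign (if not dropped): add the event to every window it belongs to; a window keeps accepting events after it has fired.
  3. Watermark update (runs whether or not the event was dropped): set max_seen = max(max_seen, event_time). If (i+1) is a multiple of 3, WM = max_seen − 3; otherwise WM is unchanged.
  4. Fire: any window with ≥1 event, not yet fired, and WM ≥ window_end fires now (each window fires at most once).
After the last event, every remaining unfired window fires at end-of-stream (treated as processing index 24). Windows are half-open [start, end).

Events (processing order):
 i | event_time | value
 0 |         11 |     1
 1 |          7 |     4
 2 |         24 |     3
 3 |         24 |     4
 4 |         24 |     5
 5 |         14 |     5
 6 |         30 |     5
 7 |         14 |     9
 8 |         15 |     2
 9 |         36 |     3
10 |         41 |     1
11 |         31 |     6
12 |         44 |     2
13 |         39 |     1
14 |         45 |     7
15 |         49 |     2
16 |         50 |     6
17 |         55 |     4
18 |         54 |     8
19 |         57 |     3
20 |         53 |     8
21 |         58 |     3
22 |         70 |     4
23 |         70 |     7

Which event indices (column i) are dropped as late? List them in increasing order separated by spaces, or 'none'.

i=0 t=11 v=1: → [0,12); WM=−∞
i=1 t=7 v=4: → [0,12); WM=−∞
i=2 t=24 v=3: → [24,36); WM=21; [0,12) fires=5
i=3 t=24 v=4: → [24,36); WM=21
i=4 t=24 v=5: → [24,36); WM=21
i=5 t=14 v=5: DROP (t<21-1); WM=21
i=6 t=30 v=5: → [24,36); WM=21
i=7 t=14 v=9: DROP (t<21-1); WM=21
i=8 t=15 v=2: DROP (t<21-1); WM=27
i=9 t=36 v=3: → [36,48); WM=27
i=10 t=41 v=1: → [36,48); WM=27
i=11 t=31 v=6: → [24,36); WM=38; [24,36) fires=23
i=12 t=44 v=2: → [36,48); WM=38
i=13 t=39 v=1: → [36,48); WM=38
i=14 t=45 v=7: → [36,48); WM=42
i=15 t=49 v=2: → [48,60); WM=42
i=16 t=50 v=6: → [48,60); WM=42
i=17 t=55 v=4: → [48,60); WM=52; [36,48) fires=14
i=18 t=54 v=8: → [48,60); WM=52
i=19 t=57 v=3: → [48,60); WM=52
i=20 t=53 v=8: → [48,60); WM=54
i=21 t=58 v=3: → [48,60); WM=54
i=22 t=70 v=4: → [60,72); WM=54
i=23 t=70 v=7: → [60,72); WM=67; [48,60) fires=34

5 7 8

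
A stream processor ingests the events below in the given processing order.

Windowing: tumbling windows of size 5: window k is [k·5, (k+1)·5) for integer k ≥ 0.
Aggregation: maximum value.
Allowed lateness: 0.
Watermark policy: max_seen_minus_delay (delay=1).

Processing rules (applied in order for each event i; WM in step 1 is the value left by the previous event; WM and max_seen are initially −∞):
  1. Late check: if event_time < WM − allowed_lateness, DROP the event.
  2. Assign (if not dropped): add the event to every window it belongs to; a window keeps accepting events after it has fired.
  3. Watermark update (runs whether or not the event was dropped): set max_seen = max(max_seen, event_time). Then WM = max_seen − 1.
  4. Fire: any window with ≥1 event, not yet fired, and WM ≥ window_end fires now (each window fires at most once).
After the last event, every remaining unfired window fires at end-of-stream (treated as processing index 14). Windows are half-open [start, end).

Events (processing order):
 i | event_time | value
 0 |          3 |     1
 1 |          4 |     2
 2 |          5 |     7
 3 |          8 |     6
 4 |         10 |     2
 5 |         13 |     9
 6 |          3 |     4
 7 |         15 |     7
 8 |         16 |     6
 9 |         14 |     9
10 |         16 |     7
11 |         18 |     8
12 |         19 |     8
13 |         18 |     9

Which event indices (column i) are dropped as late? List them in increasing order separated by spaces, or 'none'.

i=0 t=3 v=1: → [0,5); WM=2
i=1 t=4 v=2: → [0,5); WM=3
i=2 t=5 v=7: → [5,10); WM=4
i=3 t=8 v=6: → [5,10); WM=7; [0,5) fires=2
i=4 t=10 v=2: → [10,15); WM=9
i=5 t=13 v=9: → [10,15); WM=12; [5,10) fires=7
i=6 t=3 v=4: DROP (t<12-0); WM=12
i=7 t=15 v=7: → [15,20); WM=14
i=8 t=16 v=6: → [15,20); WM=15; [10,15) fires=9
i=9 t=14 v=9: DROP (t<15-0); WM=15
i=10 t=16 v=7: → [15,20); WM=15
i=11 t=18 v=8: → [15,20); WM=17
i=12 t=19 v=8: → [15,20); WM=18
i=13 t=18 v=9: → [15,20); WM=18

6 9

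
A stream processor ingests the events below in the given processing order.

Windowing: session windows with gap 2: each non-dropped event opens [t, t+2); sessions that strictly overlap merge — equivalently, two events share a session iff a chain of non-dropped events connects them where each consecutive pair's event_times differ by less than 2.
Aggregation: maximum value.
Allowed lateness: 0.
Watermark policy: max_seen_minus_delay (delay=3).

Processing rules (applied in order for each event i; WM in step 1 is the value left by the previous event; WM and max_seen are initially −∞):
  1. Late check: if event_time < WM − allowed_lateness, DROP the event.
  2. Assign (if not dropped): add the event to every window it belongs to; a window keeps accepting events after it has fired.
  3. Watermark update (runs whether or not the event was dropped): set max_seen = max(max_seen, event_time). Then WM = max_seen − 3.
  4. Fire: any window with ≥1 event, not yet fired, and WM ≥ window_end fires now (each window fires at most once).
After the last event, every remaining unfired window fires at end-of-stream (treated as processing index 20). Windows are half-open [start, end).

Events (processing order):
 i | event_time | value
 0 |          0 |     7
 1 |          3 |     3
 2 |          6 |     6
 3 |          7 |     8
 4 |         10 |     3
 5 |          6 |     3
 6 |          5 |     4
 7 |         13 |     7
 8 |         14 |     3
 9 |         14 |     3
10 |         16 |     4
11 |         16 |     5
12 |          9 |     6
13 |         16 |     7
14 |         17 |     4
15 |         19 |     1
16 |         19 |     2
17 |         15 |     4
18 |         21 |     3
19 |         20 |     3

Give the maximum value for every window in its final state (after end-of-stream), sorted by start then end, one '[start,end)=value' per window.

[0,2)=7 [3,5)=3 [6,9)=8 [10,12)=3 [13,16)=7 [16,19)=7 [19,23)=3

i=0 t=0 v=7: → [0,2); WM=-3
i=1 t=3 v=3: → [3,5); WM=0
i=2 t=6 v=6: → [6,8); WM=3
i=3 t=7 v=8: → [6,9); WM=4
i=4 t=10 v=3: → [10,12); WM=7
i=5 t=6 v=3: DROP (t<7-0); WM=7
i=6 t=5 v=4: DROP (t<7-0); WM=7
i=7 t=13 v=7: → [13,15); WM=10
i=8 t=14 v=3: → [13,16); WM=11
i=9 t=14 v=3: → [13,16); WM=11
i=10 t=16 v=4: → [16,18); WM=13
i=11 t=16 v=5: → [16,18); WM=13
i=12 t=9 v=6: DROP (t<13-0); WM=13
i=13 t=16 v=7: → [16,18); WM=13
i=14 t=17 v=4: → [16,19); WM=14
i=15 t=19 v=1: → [19,21); WM=16
i=16 t=19 v=2: → [19,21); WM=16
i=17 t=15 v=4: DROP (t<16-0); WM=16
i=18 t=21 v=3: → [21,23); WM=18
i=19 t=20 v=3: → [19,23); WM=18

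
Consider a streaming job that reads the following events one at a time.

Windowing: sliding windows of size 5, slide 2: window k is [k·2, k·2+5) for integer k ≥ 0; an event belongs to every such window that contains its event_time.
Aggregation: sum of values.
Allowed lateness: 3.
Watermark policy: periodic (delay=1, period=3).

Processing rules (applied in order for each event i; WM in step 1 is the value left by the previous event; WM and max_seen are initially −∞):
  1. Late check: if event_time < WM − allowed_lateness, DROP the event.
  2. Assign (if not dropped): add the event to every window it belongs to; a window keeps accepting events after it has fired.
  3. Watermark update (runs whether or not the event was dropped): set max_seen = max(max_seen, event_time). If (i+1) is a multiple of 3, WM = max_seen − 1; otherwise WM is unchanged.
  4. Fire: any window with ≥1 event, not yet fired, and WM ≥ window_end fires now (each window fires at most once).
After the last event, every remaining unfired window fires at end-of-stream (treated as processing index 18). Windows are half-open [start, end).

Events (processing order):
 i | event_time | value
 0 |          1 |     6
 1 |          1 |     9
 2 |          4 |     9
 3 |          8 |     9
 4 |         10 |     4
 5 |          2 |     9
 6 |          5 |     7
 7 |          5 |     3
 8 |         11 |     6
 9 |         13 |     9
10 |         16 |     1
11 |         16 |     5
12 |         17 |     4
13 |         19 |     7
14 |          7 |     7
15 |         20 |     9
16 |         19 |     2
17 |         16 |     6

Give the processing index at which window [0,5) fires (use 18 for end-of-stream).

5

i=0 t=1 v=6: → [0,5); WM=−∞
i=1 t=1 v=9: → [0,5); WM=−∞
i=2 t=4 v=9: → [4,9),[2,7),[0,5); WM=3
i=3 t=8 v=9: → [8,13),[6,11),[4,9); WM=3
i=4 t=10 v=4: → [10,15),[8,13),[6,11); WM=3
i=5 t=2 v=9: → [2,7),[0,5); WM=9; [0,5) fires=33 [2,7) fires=18 [4,9) fires=18
i=6 t=5 v=7: DROP (t<9-3); WM=9
i=7 t=5 v=3: DROP (t<9-3); WM=9
i=8 t=11 v=6: → [10,15),[8,13); WM=10
i=9 t=13 v=9: → [12,17),[10,15); WM=10
i=10 t=16 v=1: → [16,21),[14,19),[12,17); WM=10
i=11 t=16 v=5: → [16,21),[14,19),[12,17); WM=15; [6,11) fires=13 [8,13) fires=19 [10,15) fires=19
i=12 t=17 v=4: → [16,21),[14,19); WM=15
i=13 t=19 v=7: → [18,23),[16,21); WM=15
i=14 t=7 v=7: DROP (t<15-3); WM=18; [12,17) fires=15
i=15 t=20 v=9: → [20,25),[18,23),[16,21); WM=18
i=16 t=19 v=2: → [18,23),[16,21); WM=18
i=17 t=16 v=6: → [16,21),[14,19),[12,17); WM=19; [14,19) fires=16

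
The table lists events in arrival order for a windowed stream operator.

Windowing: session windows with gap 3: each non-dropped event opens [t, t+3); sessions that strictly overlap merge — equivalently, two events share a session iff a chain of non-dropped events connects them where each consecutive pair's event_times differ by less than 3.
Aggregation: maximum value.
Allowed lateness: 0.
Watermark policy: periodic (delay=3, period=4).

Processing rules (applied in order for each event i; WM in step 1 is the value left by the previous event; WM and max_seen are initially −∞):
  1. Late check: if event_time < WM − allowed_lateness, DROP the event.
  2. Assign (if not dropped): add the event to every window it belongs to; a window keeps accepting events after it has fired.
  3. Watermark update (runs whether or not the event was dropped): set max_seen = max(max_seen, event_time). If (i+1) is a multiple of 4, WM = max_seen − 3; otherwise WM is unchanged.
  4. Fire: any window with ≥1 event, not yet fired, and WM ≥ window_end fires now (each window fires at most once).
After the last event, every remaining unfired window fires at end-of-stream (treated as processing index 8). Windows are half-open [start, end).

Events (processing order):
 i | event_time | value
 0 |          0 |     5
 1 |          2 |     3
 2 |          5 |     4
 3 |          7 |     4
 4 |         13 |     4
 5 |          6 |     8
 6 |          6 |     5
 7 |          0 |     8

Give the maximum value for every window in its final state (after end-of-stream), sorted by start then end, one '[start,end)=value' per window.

i=0 t=0 v=5: → [0,3); WM=−∞
i=1 t=2 v=3: → [0,5); WM=−∞
i=2 t=5 v=4: → [5,8); WM=−∞
i=3 t=7 v=4: → [5,10); WM=4
i=4 t=13 v=4: → [13,16); WM=4
i=5 t=6 v=8: → [5,10); WM=4
i=6 t=6 v=5: → [5,10); WM=4
i=7 t=0 v=8: DROP (t<4-0); WM=10

[0,5)=5 [5,10)=8 [13,16)=4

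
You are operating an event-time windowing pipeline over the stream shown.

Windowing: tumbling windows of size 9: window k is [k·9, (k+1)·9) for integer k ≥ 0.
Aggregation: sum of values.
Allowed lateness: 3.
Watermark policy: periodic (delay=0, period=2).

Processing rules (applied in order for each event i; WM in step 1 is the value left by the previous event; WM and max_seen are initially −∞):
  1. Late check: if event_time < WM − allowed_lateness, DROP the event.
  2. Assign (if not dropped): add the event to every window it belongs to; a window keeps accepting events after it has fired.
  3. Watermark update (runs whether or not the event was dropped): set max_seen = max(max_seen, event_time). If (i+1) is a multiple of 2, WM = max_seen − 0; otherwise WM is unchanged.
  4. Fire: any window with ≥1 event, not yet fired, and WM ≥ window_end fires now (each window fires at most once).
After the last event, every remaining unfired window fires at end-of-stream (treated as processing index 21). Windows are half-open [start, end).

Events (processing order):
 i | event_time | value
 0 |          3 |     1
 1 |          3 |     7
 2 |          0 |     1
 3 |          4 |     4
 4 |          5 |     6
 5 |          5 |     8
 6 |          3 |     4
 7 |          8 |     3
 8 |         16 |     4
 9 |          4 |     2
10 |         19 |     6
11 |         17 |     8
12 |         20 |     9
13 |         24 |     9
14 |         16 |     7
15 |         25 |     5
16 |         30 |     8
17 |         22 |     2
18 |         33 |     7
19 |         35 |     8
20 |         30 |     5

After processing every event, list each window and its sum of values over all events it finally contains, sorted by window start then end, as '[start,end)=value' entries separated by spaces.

[0,9)=34 [9,18)=12 [18,27)=31 [27,36)=23

i=0 t=3 v=1: → [0,9); WM=−∞
i=1 t=3 v=7: → [0,9); WM=3
i=2 t=0 v=1: → [0,9); WM=3
i=3 t=4 v=4: → [0,9); WM=4
i=4 t=5 v=6: → [0,9); WM=4
i=5 t=5 v=8: → [0,9); WM=5
i=6 t=3 v=4: → [0,9); WM=5
i=7 t=8 v=3: → [0,9); WM=8
i=8 t=16 v=4: → [9,18); WM=8
i=9 t=4 v=2: DROP (t<8-3); WM=16; [0,9) fires=34
i=10 t=19 v=6: → [18,27); WM=16
i=11 t=17 v=8: → [9,18); WM=19; [9,18) fires=12
i=12 t=20 v=9: → [18,27); WM=19
i=13 t=24 v=9: → [18,27); WM=24
i=14 t=16 v=7: DROP (t<24-3); WM=24
i=15 t=25 v=5: → [18,27); WM=25
i=16 t=30 v=8: → [27,36); WM=25
i=17 t=22 v=2: → [18,27); WM=30; [18,27) fires=31
i=18 t=33 v=7: → [27,36); WM=30
i=19 t=35 v=8: → [27,36); WM=35
i=20 t=30 v=5: DROP (t<35-3); WM=35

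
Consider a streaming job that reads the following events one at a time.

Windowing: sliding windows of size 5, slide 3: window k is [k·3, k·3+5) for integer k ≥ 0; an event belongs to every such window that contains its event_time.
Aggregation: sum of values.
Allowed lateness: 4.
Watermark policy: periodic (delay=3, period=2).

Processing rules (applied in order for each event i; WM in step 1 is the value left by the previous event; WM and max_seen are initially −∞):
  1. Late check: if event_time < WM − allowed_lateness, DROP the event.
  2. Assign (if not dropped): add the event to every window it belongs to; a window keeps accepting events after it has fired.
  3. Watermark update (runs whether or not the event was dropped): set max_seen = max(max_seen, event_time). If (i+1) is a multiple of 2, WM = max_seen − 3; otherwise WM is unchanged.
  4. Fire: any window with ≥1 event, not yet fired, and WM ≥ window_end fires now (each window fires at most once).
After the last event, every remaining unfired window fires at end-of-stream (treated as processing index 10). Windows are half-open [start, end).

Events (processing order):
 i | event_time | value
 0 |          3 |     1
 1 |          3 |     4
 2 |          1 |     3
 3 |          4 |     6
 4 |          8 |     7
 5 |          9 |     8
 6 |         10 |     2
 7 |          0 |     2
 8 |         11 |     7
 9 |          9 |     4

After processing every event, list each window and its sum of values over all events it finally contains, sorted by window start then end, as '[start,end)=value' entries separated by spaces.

[0,5)=14 [3,8)=11 [6,11)=21 [9,14)=21

i=0 t=3 v=1: → [3,8),[0,5); WM=−∞
i=1 t=3 v=4: → [3,8),[0,5); WM=0
i=2 t=1 v=3: → [0,5); WM=0
i=3 t=4 v=6: → [3,8),[0,5); WM=1
i=4 t=8 v=7: → [6,11); WM=1
i=5 t=9 v=8: → [9,14),[6,11); WM=6; [0,5) fires=14
i=6 t=10 v=2: → [9,14),[6,11); WM=6
i=7 t=0 v=2: DROP (t<6-4); WM=7
i=8 t=11 v=7: → [9,14); WM=7
i=9 t=9 v=4: → [9,14),[6,11); WM=8; [3,8) fires=11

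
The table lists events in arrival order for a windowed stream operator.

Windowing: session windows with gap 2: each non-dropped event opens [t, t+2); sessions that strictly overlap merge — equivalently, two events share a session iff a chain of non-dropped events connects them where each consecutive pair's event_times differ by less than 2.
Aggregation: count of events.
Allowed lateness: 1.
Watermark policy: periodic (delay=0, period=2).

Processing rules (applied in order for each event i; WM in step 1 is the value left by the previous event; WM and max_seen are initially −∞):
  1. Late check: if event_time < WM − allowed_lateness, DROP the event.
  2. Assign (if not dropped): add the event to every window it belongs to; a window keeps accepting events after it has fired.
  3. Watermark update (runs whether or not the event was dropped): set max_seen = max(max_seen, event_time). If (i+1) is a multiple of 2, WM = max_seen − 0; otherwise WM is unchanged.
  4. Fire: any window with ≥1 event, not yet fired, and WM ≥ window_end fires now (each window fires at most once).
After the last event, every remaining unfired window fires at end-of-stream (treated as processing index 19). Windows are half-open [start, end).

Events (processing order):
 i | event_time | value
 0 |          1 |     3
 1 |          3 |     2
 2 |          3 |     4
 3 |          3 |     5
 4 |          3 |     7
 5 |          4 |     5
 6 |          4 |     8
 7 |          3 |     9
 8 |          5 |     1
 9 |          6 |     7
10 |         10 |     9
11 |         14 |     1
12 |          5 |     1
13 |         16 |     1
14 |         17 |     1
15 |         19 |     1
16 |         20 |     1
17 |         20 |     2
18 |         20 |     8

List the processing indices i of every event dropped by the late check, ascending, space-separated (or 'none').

12

i=0 t=1 v=3: → [1,3); WM=−∞
i=1 t=3 v=2: → [3,5); WM=3
i=2 t=3 v=4: → [3,5); WM=3
i=3 t=3 v=5: → [3,5); WM=3
i=4 t=3 v=7: → [3,5); WM=3
i=5 t=4 v=5: → [3,6); WM=4
i=6 t=4 v=8: → [3,6); WM=4
i=7 t=3 v=9: → [3,6); WM=4
i=8 t=5 v=1: → [3,7); WM=4
i=9 t=6 v=7: → [3,8); WM=6
i=10 t=10 v=9: → [10,12); WM=6
i=11 t=14 v=1: → [14,16); WM=14
i=12 t=5 v=1: DROP (t<14-1); WM=14
i=13 t=16 v=1: → [16,18); WM=16
i=14 t=17 v=1: → [16,19); WM=16
i=15 t=19 v=1: → [19,21); WM=19
i=16 t=20 v=1: → [19,22); WM=19
i=17 t=20 v=2: → [19,22); WM=20
i=18 t=20 v=8: → [19,22); WM=20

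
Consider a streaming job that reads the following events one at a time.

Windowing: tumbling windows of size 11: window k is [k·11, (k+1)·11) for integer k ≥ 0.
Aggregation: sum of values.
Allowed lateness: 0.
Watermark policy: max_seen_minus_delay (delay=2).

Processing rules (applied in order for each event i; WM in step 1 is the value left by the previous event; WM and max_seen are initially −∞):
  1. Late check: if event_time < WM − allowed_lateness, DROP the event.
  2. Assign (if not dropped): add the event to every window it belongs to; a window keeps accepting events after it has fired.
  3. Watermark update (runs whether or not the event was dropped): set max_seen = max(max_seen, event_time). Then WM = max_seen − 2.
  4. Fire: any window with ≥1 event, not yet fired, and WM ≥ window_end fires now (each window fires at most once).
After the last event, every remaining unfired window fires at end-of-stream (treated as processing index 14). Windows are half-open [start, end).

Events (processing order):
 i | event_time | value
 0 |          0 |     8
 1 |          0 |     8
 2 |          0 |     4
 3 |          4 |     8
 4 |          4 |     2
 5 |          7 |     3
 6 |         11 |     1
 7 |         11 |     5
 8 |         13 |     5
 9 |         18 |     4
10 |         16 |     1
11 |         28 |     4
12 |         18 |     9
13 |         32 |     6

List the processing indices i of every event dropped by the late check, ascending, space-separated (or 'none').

i=0 t=0 v=8: → [0,11); WM=-2
i=1 t=0 v=8: → [0,11); WM=-2
i=2 t=0 v=4: → [0,11); WM=-2
i=3 t=4 v=8: → [0,11); WM=2
i=4 t=4 v=2: → [0,11); WM=2
i=5 t=7 v=3: → [0,11); WM=5
i=6 t=11 v=1: → [11,22); WM=9
i=7 t=11 v=5: → [11,22); WM=9
i=8 t=13 v=5: → [11,22); WM=11; [0,11) fires=33
i=9 t=18 v=4: → [11,22); WM=16
i=10 t=16 v=1: → [11,22); WM=16
i=11 t=28 v=4: → [22,33); WM=26; [11,22) fires=16
i=12 t=18 v=9: DROP (t<26-0); WM=26
i=13 t=32 v=6: → [22,33); WM=30

12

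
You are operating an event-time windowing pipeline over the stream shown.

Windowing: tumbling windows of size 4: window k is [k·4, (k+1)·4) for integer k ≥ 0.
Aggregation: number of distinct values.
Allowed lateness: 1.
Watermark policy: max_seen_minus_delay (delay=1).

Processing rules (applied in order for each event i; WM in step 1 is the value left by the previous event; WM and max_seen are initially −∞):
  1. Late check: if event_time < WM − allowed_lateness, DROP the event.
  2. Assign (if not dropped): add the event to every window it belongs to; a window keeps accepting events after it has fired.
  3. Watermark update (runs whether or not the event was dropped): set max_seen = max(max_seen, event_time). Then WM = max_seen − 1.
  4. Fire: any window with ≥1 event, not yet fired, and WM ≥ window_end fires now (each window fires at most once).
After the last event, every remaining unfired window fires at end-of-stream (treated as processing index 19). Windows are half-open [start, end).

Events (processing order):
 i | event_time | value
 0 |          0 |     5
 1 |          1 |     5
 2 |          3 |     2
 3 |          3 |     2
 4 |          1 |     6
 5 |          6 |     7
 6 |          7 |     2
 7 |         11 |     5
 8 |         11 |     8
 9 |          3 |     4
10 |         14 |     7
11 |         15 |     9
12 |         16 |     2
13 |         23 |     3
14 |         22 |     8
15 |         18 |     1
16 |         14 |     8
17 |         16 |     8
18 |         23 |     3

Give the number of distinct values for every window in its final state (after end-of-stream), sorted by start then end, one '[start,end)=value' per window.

i=0 t=0 v=5: → [0,4); WM=-1
i=1 t=1 v=5: → [0,4); WM=0
i=2 t=3 v=2: → [0,4); WM=2
i=3 t=3 v=2: → [0,4); WM=2
i=4 t=1 v=6: → [0,4); WM=2
i=5 t=6 v=7: → [4,8); WM=5; [0,4) fires=3
i=6 t=7 v=2: → [4,8); WM=6
i=7 t=11 v=5: → [8,12); WM=10; [4,8) fires=2
i=8 t=11 v=8: → [8,12); WM=10
i=9 t=3 v=4: DROP (t<10-1); WM=10
i=10 t=14 v=7: → [12,16); WM=13; [8,12) fires=2
i=11 t=15 v=9: → [12,16); WM=14
i=12 t=16 v=2: → [16,20); WM=15
i=13 t=23 v=3: → [20,24); WM=22; [12,16) fires=2 [16,20) fires=1
i=14 t=22 v=8: → [20,24); WM=22
i=15 t=18 v=1: DROP (t<22-1); WM=22
i=16 t=14 v=8: DROP (t<22-1); WM=22
i=17 t=16 v=8: DROP (t<22-1); WM=22
i=18 t=23 v=3: → [20,24); WM=22

[0,4)=3 [4,8)=2 [8,12)=2 [12,16)=2 [16,20)=1 [20,24)=2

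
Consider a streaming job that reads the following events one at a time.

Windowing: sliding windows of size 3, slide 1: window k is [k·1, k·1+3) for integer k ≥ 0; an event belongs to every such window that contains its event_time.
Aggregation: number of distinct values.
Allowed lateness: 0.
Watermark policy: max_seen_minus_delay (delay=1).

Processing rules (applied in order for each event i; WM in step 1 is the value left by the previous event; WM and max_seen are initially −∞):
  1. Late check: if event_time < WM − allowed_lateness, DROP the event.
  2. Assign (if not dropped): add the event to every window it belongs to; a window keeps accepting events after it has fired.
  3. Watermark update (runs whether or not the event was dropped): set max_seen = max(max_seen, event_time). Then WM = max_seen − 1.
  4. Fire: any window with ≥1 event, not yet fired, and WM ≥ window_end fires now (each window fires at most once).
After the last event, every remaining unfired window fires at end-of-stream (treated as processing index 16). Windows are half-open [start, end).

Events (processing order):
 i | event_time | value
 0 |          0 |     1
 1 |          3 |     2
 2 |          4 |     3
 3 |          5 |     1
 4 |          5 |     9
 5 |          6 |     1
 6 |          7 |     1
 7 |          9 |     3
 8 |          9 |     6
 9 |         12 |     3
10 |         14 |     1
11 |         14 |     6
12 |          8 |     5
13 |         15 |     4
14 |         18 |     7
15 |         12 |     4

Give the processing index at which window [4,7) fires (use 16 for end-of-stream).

7

i=0 t=0 v=1: → [0,3); WM=-1
i=1 t=3 v=2: → [3,6),[2,5),[1,4); WM=2
i=2 t=4 v=3: → [4,7),[3,6),[2,5); WM=3; [0,3) fires=1
i=3 t=5 v=1: → [5,8),[4,7),[3,6); WM=4; [1,4) fires=1
i=4 t=5 v=9: → [5,8),[4,7),[3,6); WM=4
i=5 t=6 v=1: → [6,9),[5,8),[4,7); WM=5; [2,5) fires=2
i=6 t=7 v=1: → [7,10),[6,9),[5,8); WM=6; [3,6) fires=4
i=7 t=9 v=3: → [9,12),[8,11),[7,10); WM=8; [4,7) fires=3 [5,8) fires=2
i=8 t=9 v=6: → [9,12),[8,11),[7,10); WM=8
i=9 t=12 v=3: → [12,15),[11,14),[10,13); WM=11; [6,9) fires=1 [7,10) fires=3 [8,11) fires=2
i=10 t=14 v=1: → [14,17),[13,16),[12,15); WM=13; [9,12) fires=2 [10,13) fires=1
i=11 t=14 v=6: → [14,17),[13,16),[12,15); WM=13
i=12 t=8 v=5: DROP (t<13-0); WM=13
i=13 t=15 v=4: → [15,18),[14,17),[13,16); WM=14; [11,14) fires=1
i=14 t=18 v=7: → [18,21),[17,20),[16,19); WM=17; [12,15) fires=3 [13,16) fires=3 [14,17) fires=3
i=15 t=12 v=4: DROP (t<17-0); WM=17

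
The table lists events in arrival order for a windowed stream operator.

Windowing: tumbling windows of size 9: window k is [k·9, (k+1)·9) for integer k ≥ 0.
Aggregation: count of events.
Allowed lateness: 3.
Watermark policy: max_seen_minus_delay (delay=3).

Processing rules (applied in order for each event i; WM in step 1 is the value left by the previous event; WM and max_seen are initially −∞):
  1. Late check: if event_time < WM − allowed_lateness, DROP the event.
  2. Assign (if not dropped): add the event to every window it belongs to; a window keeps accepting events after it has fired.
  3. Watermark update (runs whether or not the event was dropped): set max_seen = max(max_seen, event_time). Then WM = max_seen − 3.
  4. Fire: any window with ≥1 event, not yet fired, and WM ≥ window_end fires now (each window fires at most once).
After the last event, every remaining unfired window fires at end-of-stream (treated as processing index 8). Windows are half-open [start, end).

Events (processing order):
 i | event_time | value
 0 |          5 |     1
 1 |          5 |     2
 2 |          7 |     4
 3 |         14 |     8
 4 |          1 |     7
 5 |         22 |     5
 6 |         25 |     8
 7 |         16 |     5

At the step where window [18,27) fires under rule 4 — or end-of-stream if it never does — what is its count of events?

i=0 t=5 v=1: → [0,9); WM=2
i=1 t=5 v=2: → [0,9); WM=2
i=2 t=7 v=4: → [0,9); WM=4
i=3 t=14 v=8: → [9,18); WM=11; [0,9) fires=3
i=4 t=1 v=7: DROP (t<11-3); WM=11
i=5 t=22 v=5: → [18,27); WM=19; [9,18) fires=1
i=6 t=25 v=8: → [18,27); WM=22
i=7 t=16 v=5: DROP (t<22-3); WM=22

2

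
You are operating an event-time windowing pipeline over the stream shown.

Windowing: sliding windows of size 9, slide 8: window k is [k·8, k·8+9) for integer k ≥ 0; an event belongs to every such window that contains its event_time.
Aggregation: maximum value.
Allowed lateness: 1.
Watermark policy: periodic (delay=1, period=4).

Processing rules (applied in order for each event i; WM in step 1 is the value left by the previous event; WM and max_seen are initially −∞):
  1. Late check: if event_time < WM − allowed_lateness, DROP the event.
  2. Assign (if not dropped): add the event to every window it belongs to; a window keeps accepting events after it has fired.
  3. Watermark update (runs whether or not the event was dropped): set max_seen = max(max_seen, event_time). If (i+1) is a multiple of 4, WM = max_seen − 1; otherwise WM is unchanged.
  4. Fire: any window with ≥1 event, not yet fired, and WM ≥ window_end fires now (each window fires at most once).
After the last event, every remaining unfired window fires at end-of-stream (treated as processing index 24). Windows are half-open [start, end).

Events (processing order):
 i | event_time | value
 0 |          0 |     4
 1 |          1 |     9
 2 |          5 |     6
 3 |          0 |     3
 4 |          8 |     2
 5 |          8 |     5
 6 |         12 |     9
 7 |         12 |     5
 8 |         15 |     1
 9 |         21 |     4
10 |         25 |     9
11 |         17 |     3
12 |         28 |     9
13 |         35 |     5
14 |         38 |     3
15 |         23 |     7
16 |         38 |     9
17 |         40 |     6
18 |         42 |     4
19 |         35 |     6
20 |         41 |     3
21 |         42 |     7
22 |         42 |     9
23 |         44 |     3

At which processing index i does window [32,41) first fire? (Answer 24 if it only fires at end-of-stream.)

19

i=0 t=0 v=4: → [0,9); WM=−∞
i=1 t=1 v=9: → [0,9); WM=−∞
i=2 t=5 v=6: → [0,9); WM=−∞
i=3 t=0 v=3: → [0,9); WM=4
i=4 t=8 v=2: → [8,17),[0,9); WM=4
i=5 t=8 v=5: → [8,17),[0,9); WM=4
i=6 t=12 v=9: → [8,17); WM=4
i=7 t=12 v=5: → [8,17); WM=11; [0,9) fires=9
i=8 t=15 v=1: → [8,17); WM=11
i=9 t=21 v=4: → [16,25); WM=11
i=10 t=25 v=9: → [24,33); WM=11
i=11 t=17 v=3: → [16,25); WM=24; [8,17) fires=9
i=12 t=28 v=9: → [24,33); WM=24
i=13 t=35 v=5: → [32,41); WM=24
i=14 t=38 v=3: → [32,41); WM=24
i=15 t=23 v=7: → [16,25); WM=37; [16,25) fires=7 [24,33) fires=9
i=16 t=38 v=9: → [32,41); WM=37
i=17 t=40 v=6: → [40,49),[32,41); WM=37
i=18 t=42 v=4: → [40,49); WM=37
i=19 t=35 v=6: DROP (t<37-1); WM=41; [32,41) fires=9
i=20 t=41 v=3: → [40,49); WM=41
i=21 t=42 v=7: → [40,49); WM=41
i=22 t=42 v=9: → [40,49); WM=41
i=23 t=44 v=3: → [40,49); WM=43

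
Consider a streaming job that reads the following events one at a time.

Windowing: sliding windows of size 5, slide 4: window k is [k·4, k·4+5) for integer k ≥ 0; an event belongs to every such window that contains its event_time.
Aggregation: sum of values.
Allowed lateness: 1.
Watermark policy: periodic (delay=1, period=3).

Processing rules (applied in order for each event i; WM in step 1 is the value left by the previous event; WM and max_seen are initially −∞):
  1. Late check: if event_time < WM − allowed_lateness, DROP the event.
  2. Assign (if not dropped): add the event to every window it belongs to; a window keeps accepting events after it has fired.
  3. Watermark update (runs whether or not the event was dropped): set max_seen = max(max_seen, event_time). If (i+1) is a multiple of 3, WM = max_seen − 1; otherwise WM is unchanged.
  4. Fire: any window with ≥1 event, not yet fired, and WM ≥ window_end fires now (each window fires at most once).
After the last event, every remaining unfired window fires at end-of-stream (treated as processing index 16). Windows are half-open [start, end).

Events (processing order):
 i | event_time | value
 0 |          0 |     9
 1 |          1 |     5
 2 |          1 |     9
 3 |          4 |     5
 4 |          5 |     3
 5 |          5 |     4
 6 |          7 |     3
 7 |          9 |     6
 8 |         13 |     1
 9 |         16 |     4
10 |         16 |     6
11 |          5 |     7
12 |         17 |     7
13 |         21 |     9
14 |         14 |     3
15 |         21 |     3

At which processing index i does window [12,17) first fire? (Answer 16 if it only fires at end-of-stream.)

14

i=0 t=0 v=9: → [0,5); WM=−∞
i=1 t=1 v=5: → [0,5); WM=−∞
i=2 t=1 v=9: → [0,5); WM=0
i=3 t=4 v=5: → [4,9),[0,5); WM=0
i=4 t=5 v=3: → [4,9); WM=0
i=5 t=5 v=4: → [4,9); WM=4
i=6 t=7 v=3: → [4,9); WM=4
i=7 t=9 v=6: → [8,13); WM=4
i=8 t=13 v=1: → [12,17); WM=12; [0,5) fires=28 [4,9) fires=15
i=9 t=16 v=4: → [16,21),[12,17); WM=12
i=10 t=16 v=6: → [16,21),[12,17); WM=12
i=11 t=5 v=7: DROP (t<12-1); WM=15; [8,13) fires=6
i=12 t=17 v=7: → [16,21); WM=15
i=13 t=21 v=9: → [20,25); WM=15
i=14 t=14 v=3: → [12,17); WM=20; [12,17) fires=14
i=15 t=21 v=3: → [20,25); WM=20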